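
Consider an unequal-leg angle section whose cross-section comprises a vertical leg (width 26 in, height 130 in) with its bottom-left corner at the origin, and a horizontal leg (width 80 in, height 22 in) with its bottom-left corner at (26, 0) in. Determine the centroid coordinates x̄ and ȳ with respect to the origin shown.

x̄ = 31.15 in, ȳ = 46.51 in

Part | A | x̄ᵢ | ȳᵢ | A·x̄ᵢ | A·ȳᵢ
vertical leg | 3380.00 | 13.00 | 65.00 | 43940.00 | 219700.00
horizontal leg | 1760.00 | 66.00 | 11.00 | 116160.00 | 19360.00
Σ | 5140.00 |  |  | 160100.00 | 239060.00
x̄ = 160100.00 / 5140.00 = 31.15 in
ȳ = 239060.00 / 5140.00 = 46.51 in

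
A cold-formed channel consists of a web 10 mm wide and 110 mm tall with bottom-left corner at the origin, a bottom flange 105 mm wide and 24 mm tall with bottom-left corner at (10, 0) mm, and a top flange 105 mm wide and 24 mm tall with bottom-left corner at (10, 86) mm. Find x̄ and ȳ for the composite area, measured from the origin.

web: A = 10 × 110 = 1100.00, centroid at (5.00, 55.00).
bottom flange: A = 105 × 24 = 2520.00, centroid at (62.50, 12.00).
top flange: A = 105 × 24 = 2520.00, centroid at (62.50, 98.00).
ΣA = 6140.00 mm²
ΣAx̄ = (1100.00)(5.00) + (2520.00)(62.50) + (2520.00)(62.50) = 320500.00 mm³
ΣAȳ = (1100.00)(55.00) + (2520.00)(12.00) + (2520.00)(98.00) = 337700.00 mm³
x̄ = 320500.00 / 6140.00 = 52.20 mm
ȳ = 337700.00 / 6140.00 = 55.00 mm

x̄ = 52.20 mm, ȳ = 55.00 mm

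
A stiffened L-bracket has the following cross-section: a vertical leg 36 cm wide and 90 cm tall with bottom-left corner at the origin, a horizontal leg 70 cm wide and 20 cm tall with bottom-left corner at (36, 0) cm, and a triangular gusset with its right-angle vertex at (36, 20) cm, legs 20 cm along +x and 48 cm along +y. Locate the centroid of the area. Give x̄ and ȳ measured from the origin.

Part | A | x̄ᵢ | ȳᵢ | A·x̄ᵢ | A·ȳᵢ
vertical leg | 3240.00 | 18.00 | 45.00 | 58320.00 | 145800.00
horizontal leg | 1400.00 | 71.00 | 10.00 | 99400.00 | 14000.00
gusset | 480.00 | 42.67 | 36.00 | 20480.00 | 17280.00
Σ | 5120.00 |  |  | 178200.00 | 177080.00
x̄ = 178200.00 / 5120.00 = 34.80 cm
ȳ = 177080.00 / 5120.00 = 34.59 cm

x̄ = 34.80 cm, ȳ = 34.59 cm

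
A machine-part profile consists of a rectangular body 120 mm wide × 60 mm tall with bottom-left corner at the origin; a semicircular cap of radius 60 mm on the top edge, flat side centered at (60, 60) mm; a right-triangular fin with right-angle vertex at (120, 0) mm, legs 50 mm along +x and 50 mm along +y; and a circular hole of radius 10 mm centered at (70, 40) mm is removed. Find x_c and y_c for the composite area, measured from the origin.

rectangular body: A = 120 × 60 = 7200.00, centroid at (60.00, 30.00).
semicircular top: A = ½π·60² = 5654.87, centroid at (60.00, 85.46).
triangular fin: A = ½·50·50 = 1250.00, centroid at (136.67, 16.67).
hole: A = −π·10² = -314.16, centroid at (70.00, 40.00).
ΣA = 13790.71 mm²
ΣAx_c = (7200.00)(60.00) + (5654.87)(60.00) + (1250.00)(136.67) + (-314.16)(70.00) = 920134.19 mm³
ΣAy_c = (7200.00)(30.00) + (5654.87)(85.46) + (1250.00)(16.67) + (-314.16)(40.00) = 707558.97 mm³
x_c = 920134.19 / 13790.71 = 66.72 mm
y_c = 707558.97 / 13790.71 = 51.31 mm

x_c = 66.72 mm, y_c = 51.31 mm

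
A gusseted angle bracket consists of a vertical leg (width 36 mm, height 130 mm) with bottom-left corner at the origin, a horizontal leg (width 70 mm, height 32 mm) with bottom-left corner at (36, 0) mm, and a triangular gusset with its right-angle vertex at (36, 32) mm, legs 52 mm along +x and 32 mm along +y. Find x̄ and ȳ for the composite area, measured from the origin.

vertical leg: A = 36 × 130 = 4680.00, centroid at (18.00, 65.00).
horizontal leg: A = 70 × 32 = 2240.00, centroid at (71.00, 16.00).
gusset: A = ½·52·32 = 832.00, centroid at (53.33, 42.67).
ΣA = 7752.00 mm²
ΣAx̄ = (4680.00)(18.00) + (2240.00)(71.00) + (832.00)(53.33) = 287653.33 mm³
ΣAȳ = (4680.00)(65.00) + (2240.00)(16.00) + (832.00)(42.67) = 375538.67 mm³
x̄ = 287653.33 / 7752.00 = 37.11 mm
ȳ = 375538.67 / 7752.00 = 48.44 mm

x̄ = 37.11 mm, ȳ = 48.44 mm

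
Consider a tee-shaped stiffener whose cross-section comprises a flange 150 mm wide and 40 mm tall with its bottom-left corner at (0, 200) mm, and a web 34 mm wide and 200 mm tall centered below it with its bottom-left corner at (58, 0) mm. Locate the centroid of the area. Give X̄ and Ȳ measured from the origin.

Part | A | x̄ᵢ | ȳᵢ | A·x̄ᵢ | A·ȳᵢ
web | 6800.00 | 75.00 | 100.00 | 510000.00 | 680000.00
flange | 6000.00 | 75.00 | 220.00 | 450000.00 | 1320000.00
Σ | 12800.00 |  |  | 960000.00 | 2000000.00
X̄ = 960000.00 / 12800.00 = 75.00 mm
Ȳ = 2000000.00 / 12800.00 = 156.25 mm

X̄ = 75.00 mm, Ȳ = 156.25 mm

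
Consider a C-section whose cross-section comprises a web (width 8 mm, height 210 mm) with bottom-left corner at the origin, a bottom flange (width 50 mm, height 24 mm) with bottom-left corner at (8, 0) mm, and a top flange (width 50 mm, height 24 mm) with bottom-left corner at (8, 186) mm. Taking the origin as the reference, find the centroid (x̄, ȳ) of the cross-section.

Part | A | x̄ᵢ | ȳᵢ | A·x̄ᵢ | A·ȳᵢ
web | 1680.00 | 4.00 | 105.00 | 6720.00 | 176400.00
bottom flange | 1200.00 | 33.00 | 12.00 | 39600.00 | 14400.00
top flange | 1200.00 | 33.00 | 198.00 | 39600.00 | 237600.00
Σ | 4080.00 |  |  | 85920.00 | 428400.00
x̄ = 85920.00 / 4080.00 = 21.06 mm
ȳ = 428400.00 / 4080.00 = 105.00 mm

x̄ = 21.06 mm, ȳ = 105.00 mm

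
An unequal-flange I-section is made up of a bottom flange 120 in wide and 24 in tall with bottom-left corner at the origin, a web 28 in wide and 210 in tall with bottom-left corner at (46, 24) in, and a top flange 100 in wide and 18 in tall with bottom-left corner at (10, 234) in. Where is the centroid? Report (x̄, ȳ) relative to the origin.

x̄ = 60.00 in, ȳ = 116.52 in

bottom flange: A = 120 × 24 = 2880.00, centroid at (60.00, 12.00).
web: A = 28 × 210 = 5880.00, centroid at (60.00, 129.00).
top flange: A = 100 × 18 = 1800.00, centroid at (60.00, 243.00).
ΣA = 10560.00 in²
ΣAx̄ = (2880.00)(60.00) + (5880.00)(60.00) + (1800.00)(60.00) = 633600.00 in³
ΣAȳ = (2880.00)(12.00) + (5880.00)(129.00) + (1800.00)(243.00) = 1230480.00 in³
x̄ = 633600.00 / 10560.00 = 60.00 in
ȳ = 1230480.00 / 10560.00 = 116.52 in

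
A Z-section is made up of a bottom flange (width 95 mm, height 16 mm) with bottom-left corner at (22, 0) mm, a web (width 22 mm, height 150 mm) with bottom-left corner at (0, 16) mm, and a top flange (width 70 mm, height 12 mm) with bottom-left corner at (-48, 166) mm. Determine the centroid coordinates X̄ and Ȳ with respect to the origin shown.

X̄ = 23.15 mm, Ȳ = 80.73 mm

Part | A | x̄ᵢ | ȳᵢ | A·x̄ᵢ | A·ȳᵢ
bottom flange | 1520.00 | 69.50 | 8.00 | 105640.00 | 12160.00
web | 3300.00 | 11.00 | 91.00 | 36300.00 | 300300.00
top flange | 840.00 | -13.00 | 172.00 | -10920.00 | 144480.00
Σ | 5660.00 |  |  | 131020.00 | 456940.00
X̄ = 131020.00 / 5660.00 = 23.15 mm
Ȳ = 456940.00 / 5660.00 = 80.73 mm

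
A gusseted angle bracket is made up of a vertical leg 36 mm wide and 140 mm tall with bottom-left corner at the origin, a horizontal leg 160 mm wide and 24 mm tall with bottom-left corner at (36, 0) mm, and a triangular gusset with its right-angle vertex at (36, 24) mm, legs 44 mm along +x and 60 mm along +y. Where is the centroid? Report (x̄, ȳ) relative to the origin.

Part | A | x̄ᵢ | ȳᵢ | A·x̄ᵢ | A·ȳᵢ
vertical leg | 5040.00 | 18.00 | 70.00 | 90720.00 | 352800.00
horizontal leg | 3840.00 | 116.00 | 12.00 | 445440.00 | 46080.00
gusset | 1320.00 | 50.67 | 44.00 | 66880.00 | 58080.00
Σ | 10200.00 |  |  | 603040.00 | 456960.00
x̄ = 603040.00 / 10200.00 = 59.12 mm
ȳ = 456960.00 / 10200.00 = 44.80 mm

x̄ = 59.12 mm, ȳ = 44.80 mm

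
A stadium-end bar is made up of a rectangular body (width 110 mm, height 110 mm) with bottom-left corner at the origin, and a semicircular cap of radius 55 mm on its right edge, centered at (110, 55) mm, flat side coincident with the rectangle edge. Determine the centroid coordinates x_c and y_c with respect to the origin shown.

Part | A | x̄ᵢ | ȳᵢ | A·x̄ᵢ | A·ȳᵢ
rectangular body | 12100.00 | 55.00 | 55.00 | 665500.00 | 665500.00
semicircular end | 4751.66 | 133.34 | 55.00 | 633599.14 | 261341.24
Σ | 16851.66 |  |  | 1299099.14 | 926841.24
x_c = 1299099.14 / 16851.66 = 77.09 mm
y_c = 926841.24 / 16851.66 = 55.00 mm

x_c = 77.09 mm, y_c = 55.00 mm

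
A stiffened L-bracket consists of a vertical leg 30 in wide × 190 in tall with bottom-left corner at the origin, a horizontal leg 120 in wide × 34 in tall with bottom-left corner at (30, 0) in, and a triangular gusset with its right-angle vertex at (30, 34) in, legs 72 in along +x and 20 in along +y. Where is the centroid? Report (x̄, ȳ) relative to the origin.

vertical leg: A = 30 × 190 = 5700.00, centroid at (15.00, 95.00).
horizontal leg: A = 120 × 34 = 4080.00, centroid at (90.00, 17.00).
gusset: A = ½·72·20 = 720.00, centroid at (54.00, 40.67).
ΣA = 10500.00 in²
ΣAx̄ = (5700.00)(15.00) + (4080.00)(90.00) + (720.00)(54.00) = 491580.00 in³
ΣAȳ = (5700.00)(95.00) + (4080.00)(17.00) + (720.00)(40.67) = 640140.00 in³
x̄ = 491580.00 / 10500.00 = 46.82 in
ȳ = 640140.00 / 10500.00 = 60.97 in

x̄ = 46.82 in, ȳ = 60.97 in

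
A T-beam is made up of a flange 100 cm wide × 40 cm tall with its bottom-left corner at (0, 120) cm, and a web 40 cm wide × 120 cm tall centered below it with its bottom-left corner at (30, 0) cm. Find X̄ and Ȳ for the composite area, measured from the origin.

web: A = 40 × 120 = 4800.00, centroid at (50.00, 60.00).
flange: A = 100 × 40 = 4000.00, centroid at (50.00, 140.00).
ΣA = 8800.00 cm², ΣAX̄ = 440000.00 cm³, ΣAȲ = 848000.00 cm³.
X̄ = 440000.00/8800.00 = 50.00 cm; Ȳ = 848000.00/8800.00 = 96.36 cm.

X̄ = 50.00 cm, Ȳ = 96.36 cm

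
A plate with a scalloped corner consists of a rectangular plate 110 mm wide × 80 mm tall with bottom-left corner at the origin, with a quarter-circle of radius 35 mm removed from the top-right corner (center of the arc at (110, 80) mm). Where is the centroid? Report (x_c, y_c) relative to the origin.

x_c = 50.07 mm, y_c = 36.91 mm

plate: A = 110 × 80 = 8800.00, centroid at (55.00, 40.00).
removed quarter-circle: A = −¼π·35² = -962.11, centroid at (95.15, 65.15).
ΣA = 7837.89 mm², ΣAx_c = 392459.26 mm³, ΣAy_c = 289322.65 mm³.
x_c = 392459.26/7837.89 = 50.07 mm; y_c = 289322.65/7837.89 = 36.91 mm.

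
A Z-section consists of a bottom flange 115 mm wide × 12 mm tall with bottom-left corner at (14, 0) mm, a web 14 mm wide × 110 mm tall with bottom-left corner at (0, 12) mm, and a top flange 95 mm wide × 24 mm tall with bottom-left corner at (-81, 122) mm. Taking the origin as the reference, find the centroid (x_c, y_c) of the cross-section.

bottom flange: A = 115 × 12 = 1380.00, centroid at (71.50, 6.00).
web: A = 14 × 110 = 1540.00, centroid at (7.00, 67.00).
top flange: A = 95 × 24 = 2280.00, centroid at (-33.50, 134.00).
ΣA = 5200.00 mm²
ΣAx_c = (1380.00)(71.50) + (1540.00)(7.00) + (2280.00)(-33.50) = 33070.00 mm³
ΣAy_c = (1380.00)(6.00) + (1540.00)(67.00) + (2280.00)(134.00) = 416980.00 mm³
x_c = 33070.00 / 5200.00 = 6.36 mm
y_c = 416980.00 / 5200.00 = 80.19 mm

x_c = 6.36 mm, y_c = 80.19 mm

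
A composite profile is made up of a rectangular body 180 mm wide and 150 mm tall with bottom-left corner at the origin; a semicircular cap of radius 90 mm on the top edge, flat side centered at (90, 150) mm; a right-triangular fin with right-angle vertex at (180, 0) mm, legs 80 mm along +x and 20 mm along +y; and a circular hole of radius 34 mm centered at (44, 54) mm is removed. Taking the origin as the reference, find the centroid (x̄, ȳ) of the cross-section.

x̄ = 97.06 mm, ȳ = 114.63 mm

Part | A | x̄ᵢ | ȳᵢ | A·x̄ᵢ | A·ȳᵢ
rectangular body | 27000.00 | 90.00 | 75.00 | 2430000.00 | 2025000.00
semicircular top | 12723.45 | 90.00 | 188.20 | 1145110.52 | 2394517.54
triangular fin | 800.00 | 206.67 | 6.67 | 165333.33 | 5333.33
hole | -3631.68 | 44.00 | 54.00 | -159793.97 | -196110.78
Σ | 36891.77 |  |  | 3580649.89 | 4228740.09
x̄ = 3580649.89 / 36891.77 = 97.06 mm
ȳ = 4228740.09 / 36891.77 = 114.63 mm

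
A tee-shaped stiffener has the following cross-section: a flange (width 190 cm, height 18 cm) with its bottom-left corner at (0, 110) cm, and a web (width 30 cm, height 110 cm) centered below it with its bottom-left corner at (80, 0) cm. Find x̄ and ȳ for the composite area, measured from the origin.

x̄ = 95.00 cm, ȳ = 87.57 cm

Part | A | x̄ᵢ | ȳᵢ | A·x̄ᵢ | A·ȳᵢ
web | 3300.00 | 95.00 | 55.00 | 313500.00 | 181500.00
flange | 3420.00 | 95.00 | 119.00 | 324900.00 | 406980.00
Σ | 6720.00 |  |  | 638400.00 | 588480.00
x̄ = 638400.00 / 6720.00 = 95.00 cm
ȳ = 588480.00 / 6720.00 = 87.57 cm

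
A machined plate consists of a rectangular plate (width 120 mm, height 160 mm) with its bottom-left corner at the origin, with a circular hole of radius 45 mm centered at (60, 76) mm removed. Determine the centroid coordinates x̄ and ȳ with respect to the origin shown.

x̄ = 60.00 mm, ȳ = 81.98 mm

plate: A = 120 × 160 = 19200.00, centroid at (60.00, 80.00).
hole: A = −π·45² = -6361.73, centroid at (60.00, 76.00).
ΣA = 12838.27 mm²
ΣAx̄ = (19200.00)(60.00) + (-6361.73)(60.00) = 770296.49 mm³
ΣAȳ = (19200.00)(80.00) + (-6361.73)(76.00) = 1052508.89 mm³
x̄ = 770296.49 / 12838.27 = 60.00 mm
ȳ = 1052508.89 / 12838.27 = 81.98 mm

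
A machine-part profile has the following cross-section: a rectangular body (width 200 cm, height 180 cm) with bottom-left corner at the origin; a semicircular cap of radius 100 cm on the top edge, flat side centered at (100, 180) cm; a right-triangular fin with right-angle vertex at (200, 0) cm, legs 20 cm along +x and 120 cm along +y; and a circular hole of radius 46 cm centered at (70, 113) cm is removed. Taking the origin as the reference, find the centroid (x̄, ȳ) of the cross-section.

rectangular body: A = 200 × 180 = 36000.00, centroid at (100.00, 90.00).
semicircular top: A = ½π·100² = 15707.96, centroid at (100.00, 222.44).
triangular fin: A = ½·20·120 = 1200.00, centroid at (206.67, 40.00).
hole: A = −π·46² = -6647.61, centroid at (70.00, 113.00).
ΣA = 46260.35 cm², ΣAx̄ = 4953463.62 cm³, ΣAȳ = 6030920.12 cm³.
x̄ = 4953463.62/46260.35 = 107.08 cm; ȳ = 6030920.12/46260.35 = 130.37 cm.

x̄ = 107.08 cm, ȳ = 130.37 cm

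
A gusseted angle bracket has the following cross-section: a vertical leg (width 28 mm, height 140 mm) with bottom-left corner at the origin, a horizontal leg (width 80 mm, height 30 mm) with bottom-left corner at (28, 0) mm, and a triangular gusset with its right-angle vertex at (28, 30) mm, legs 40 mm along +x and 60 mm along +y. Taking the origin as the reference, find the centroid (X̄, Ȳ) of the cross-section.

X̄ = 35.60 mm, Ȳ = 49.26 mm

vertical leg: A = 28 × 140 = 3920.00, centroid at (14.00, 70.00).
horizontal leg: A = 80 × 30 = 2400.00, centroid at (68.00, 15.00).
gusset: A = ½·40·60 = 1200.00, centroid at (41.33, 50.00).
ΣA = 7520.00 mm², ΣAX̄ = 267680.00 mm³, ΣAȲ = 370400.00 mm³.
X̄ = 267680.00/7520.00 = 35.60 mm; Ȳ = 370400.00/7520.00 = 49.26 mm.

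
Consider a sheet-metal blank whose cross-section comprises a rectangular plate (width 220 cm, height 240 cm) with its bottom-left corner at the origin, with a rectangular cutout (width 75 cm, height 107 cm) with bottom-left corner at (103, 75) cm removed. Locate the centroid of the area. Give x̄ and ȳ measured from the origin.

plate: A = 220 × 240 = 52800.00, centroid at (110.00, 120.00).
hole: A = −(75 × 107) = -8025.00, centroid at (140.50, 128.50).
ΣA = 44775.00 cm², ΣAx̄ = 4680487.50 cm³, ΣAȳ = 5304787.50 cm³.
x̄ = 4680487.50/44775.00 = 104.53 cm; ȳ = 5304787.50/44775.00 = 118.48 cm.

x̄ = 104.53 cm, ȳ = 118.48 cm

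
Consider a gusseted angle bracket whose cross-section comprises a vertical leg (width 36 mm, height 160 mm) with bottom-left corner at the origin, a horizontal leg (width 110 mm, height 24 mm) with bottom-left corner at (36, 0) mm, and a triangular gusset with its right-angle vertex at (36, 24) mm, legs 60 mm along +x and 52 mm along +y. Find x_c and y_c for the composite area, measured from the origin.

x_c = 43.30 mm, y_c = 55.92 mm

Part | A | x̄ᵢ | ȳᵢ | A·x̄ᵢ | A·ȳᵢ
vertical leg | 5760.00 | 18.00 | 80.00 | 103680.00 | 460800.00
horizontal leg | 2640.00 | 91.00 | 12.00 | 240240.00 | 31680.00
gusset | 1560.00 | 56.00 | 41.33 | 87360.00 | 64480.00
Σ | 9960.00 |  |  | 431280.00 | 556960.00
x_c = 431280.00 / 9960.00 = 43.30 mm
y_c = 556960.00 / 9960.00 = 55.92 mm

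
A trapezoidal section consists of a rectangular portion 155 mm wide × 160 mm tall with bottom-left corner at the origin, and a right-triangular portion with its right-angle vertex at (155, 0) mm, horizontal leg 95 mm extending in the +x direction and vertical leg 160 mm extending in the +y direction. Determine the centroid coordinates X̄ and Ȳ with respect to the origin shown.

X̄ = 103.11 mm, Ȳ = 73.74 mm

rectangular portion: A = 155 × 160 = 24800.00, centroid at (77.50, 80.00).
triangular portion: A = ½·95·160 = 7600.00, centroid at (186.67, 53.33).
ΣA = 32400.00 mm²
ΣAX̄ = (24800.00)(77.50) + (7600.00)(186.67) = 3340666.67 mm³
ΣAȲ = (24800.00)(80.00) + (7600.00)(53.33) = 2389333.33 mm³
X̄ = 3340666.67 / 32400.00 = 103.11 mm
Ȳ = 2389333.33 / 32400.00 = 73.74 mm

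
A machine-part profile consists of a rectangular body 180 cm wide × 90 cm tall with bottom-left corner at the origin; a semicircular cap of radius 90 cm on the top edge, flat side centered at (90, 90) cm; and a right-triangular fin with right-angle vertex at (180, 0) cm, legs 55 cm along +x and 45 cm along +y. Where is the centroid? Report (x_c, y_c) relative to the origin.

rectangular body: A = 180 × 90 = 16200.00, centroid at (90.00, 45.00).
semicircular top: A = ½π·90² = 12723.45, centroid at (90.00, 128.20).
triangular fin: A = ½·55·45 = 1237.50, centroid at (198.33, 15.00).
ΣA = 30160.95 cm²
ΣAx_c = (16200.00)(90.00) + (12723.45)(90.00) + (1237.50)(198.33) = 2848548.02 cm³
ΣAy_c = (16200.00)(45.00) + (12723.45)(128.20) + (1237.50)(15.00) = 2378673.02 cm³
x_c = 2848548.02 / 30160.95 = 94.44 cm
y_c = 2378673.02 / 30160.95 = 78.87 cm

x_c = 94.44 cm, y_c = 78.87 cm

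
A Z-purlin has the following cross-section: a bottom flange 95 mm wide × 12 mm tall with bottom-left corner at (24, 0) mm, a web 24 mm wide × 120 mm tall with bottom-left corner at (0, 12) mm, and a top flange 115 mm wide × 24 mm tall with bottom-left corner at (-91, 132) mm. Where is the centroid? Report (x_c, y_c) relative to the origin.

Part | A | x̄ᵢ | ȳᵢ | A·x̄ᵢ | A·ȳᵢ
bottom flange | 1140.00 | 71.50 | 6.00 | 81510.00 | 6840.00
web | 2880.00 | 12.00 | 72.00 | 34560.00 | 207360.00
top flange | 2760.00 | -33.50 | 144.00 | -92460.00 | 397440.00
Σ | 6780.00 |  |  | 23610.00 | 611640.00
x_c = 23610.00 / 6780.00 = 3.48 mm
y_c = 611640.00 / 6780.00 = 90.21 mm

x_c = 3.48 mm, y_c = 90.21 mm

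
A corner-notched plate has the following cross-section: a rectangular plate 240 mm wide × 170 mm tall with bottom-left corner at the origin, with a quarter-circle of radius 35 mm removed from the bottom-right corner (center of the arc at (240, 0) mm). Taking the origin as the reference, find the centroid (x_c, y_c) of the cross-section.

plate: A = 240 × 170 = 40800.00, centroid at (120.00, 85.00).
removed quarter-circle: A = −¼π·35² = -962.11, centroid at (225.15, 14.85).
ΣA = 39837.89 mm²
ΣAx_c = (40800.00)(120.00) + (-962.11)(225.15) = 4679384.61 mm³
ΣAy_c = (40800.00)(85.00) + (-962.11)(14.85) = 3453708.33 mm³
x_c = 4679384.61 / 39837.89 = 117.46 mm
y_c = 3453708.33 / 39837.89 = 86.69 mm

x_c = 117.46 mm, y_c = 86.69 mm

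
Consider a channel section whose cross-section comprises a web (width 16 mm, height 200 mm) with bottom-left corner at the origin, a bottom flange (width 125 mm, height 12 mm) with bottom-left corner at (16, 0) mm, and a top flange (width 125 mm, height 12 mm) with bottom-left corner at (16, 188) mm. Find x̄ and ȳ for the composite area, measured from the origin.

x̄ = 42.11 mm, ȳ = 100.00 mm

web: A = 16 × 200 = 3200.00, centroid at (8.00, 100.00).
bottom flange: A = 125 × 12 = 1500.00, centroid at (78.50, 6.00).
top flange: A = 125 × 12 = 1500.00, centroid at (78.50, 194.00).
ΣA = 6200.00 mm²
ΣAx̄ = (3200.00)(8.00) + (1500.00)(78.50) + (1500.00)(78.50) = 261100.00 mm³
ΣAȳ = (3200.00)(100.00) + (1500.00)(6.00) + (1500.00)(194.00) = 620000.00 mm³
x̄ = 261100.00 / 6200.00 = 42.11 mm
ȳ = 620000.00 / 6200.00 = 100.00 mm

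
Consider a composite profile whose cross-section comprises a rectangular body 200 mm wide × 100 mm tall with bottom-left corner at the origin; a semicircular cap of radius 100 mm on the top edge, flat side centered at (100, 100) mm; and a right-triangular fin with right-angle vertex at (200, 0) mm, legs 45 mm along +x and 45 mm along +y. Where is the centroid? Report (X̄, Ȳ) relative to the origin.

rectangular body: A = 200 × 100 = 20000.00, centroid at (100.00, 50.00).
semicircular top: A = ½π·100² = 15707.96, centroid at (100.00, 142.44).
triangular fin: A = ½·45·45 = 1012.50, centroid at (215.00, 15.00).
ΣA = 36720.46 mm²
ΣAX̄ = (20000.00)(100.00) + (15707.96)(100.00) + (1012.50)(215.00) = 3788483.83 mm³
ΣAȲ = (20000.00)(50.00) + (15707.96)(142.44) + (1012.50)(15.00) = 3252650.49 mm³
X̄ = 3788483.83 / 36720.46 = 103.17 mm
Ȳ = 3252650.49 / 36720.46 = 88.58 mm

X̄ = 103.17 mm, Ȳ = 88.58 mm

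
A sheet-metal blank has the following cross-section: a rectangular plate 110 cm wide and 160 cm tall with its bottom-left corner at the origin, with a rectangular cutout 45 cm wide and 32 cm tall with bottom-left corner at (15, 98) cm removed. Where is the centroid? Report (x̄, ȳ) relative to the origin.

plate: A = 110 × 160 = 17600.00, centroid at (55.00, 80.00).
hole: A = −(45 × 32) = -1440.00, centroid at (37.50, 114.00).
ΣA = 16160.00 cm²
ΣAx̄ = (17600.00)(55.00) + (-1440.00)(37.50) = 914000.00 cm³
ΣAȳ = (17600.00)(80.00) + (-1440.00)(114.00) = 1243840.00 cm³
x̄ = 914000.00 / 16160.00 = 56.56 cm
ȳ = 1243840.00 / 16160.00 = 76.97 cm

x̄ = 56.56 cm, ȳ = 76.97 cm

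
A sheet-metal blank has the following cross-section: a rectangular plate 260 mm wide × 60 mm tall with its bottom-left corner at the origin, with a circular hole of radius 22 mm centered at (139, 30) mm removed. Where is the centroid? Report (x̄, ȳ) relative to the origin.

plate: A = 260 × 60 = 15600.00, centroid at (130.00, 30.00).
hole: A = −π·22² = -1520.53, centroid at (139.00, 30.00).
ΣA = 14079.47 mm², ΣAx̄ = 1816646.21 mm³, ΣAȳ = 422384.07 mm³.
x̄ = 1816646.21/14079.47 = 129.03 mm; ȳ = 422384.07/14079.47 = 30.00 mm.

x̄ = 129.03 mm, ȳ = 30.00 mm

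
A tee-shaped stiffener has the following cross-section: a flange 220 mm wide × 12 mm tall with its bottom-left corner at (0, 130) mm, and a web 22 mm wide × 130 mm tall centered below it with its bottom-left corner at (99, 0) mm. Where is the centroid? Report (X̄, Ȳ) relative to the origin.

X̄ = 110.00 mm, Ȳ = 99.08 mm

web: A = 22 × 130 = 2860.00, centroid at (110.00, 65.00).
flange: A = 220 × 12 = 2640.00, centroid at (110.00, 136.00).
ΣA = 5500.00 mm², ΣAX̄ = 605000.00 mm³, ΣAȲ = 544940.00 mm³.
X̄ = 605000.00/5500.00 = 110.00 mm; Ȳ = 544940.00/5500.00 = 99.08 mm.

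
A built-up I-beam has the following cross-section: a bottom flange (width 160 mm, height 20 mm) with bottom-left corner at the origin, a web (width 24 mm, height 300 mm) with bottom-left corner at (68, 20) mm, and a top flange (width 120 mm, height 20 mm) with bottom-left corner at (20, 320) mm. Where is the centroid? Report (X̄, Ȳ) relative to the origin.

bottom flange: A = 160 × 20 = 3200.00, centroid at (80.00, 10.00).
web: A = 24 × 300 = 7200.00, centroid at (80.00, 170.00).
top flange: A = 120 × 20 = 2400.00, centroid at (80.00, 330.00).
ΣA = 12800.00 mm²
ΣAX̄ = (3200.00)(80.00) + (7200.00)(80.00) + (2400.00)(80.00) = 1024000.00 mm³
ΣAȲ = (3200.00)(10.00) + (7200.00)(170.00) + (2400.00)(330.00) = 2048000.00 mm³
X̄ = 1024000.00 / 12800.00 = 80.00 mm
Ȳ = 2048000.00 / 12800.00 = 160.00 mm

X̄ = 80.00 mm, Ȳ = 160.00 mm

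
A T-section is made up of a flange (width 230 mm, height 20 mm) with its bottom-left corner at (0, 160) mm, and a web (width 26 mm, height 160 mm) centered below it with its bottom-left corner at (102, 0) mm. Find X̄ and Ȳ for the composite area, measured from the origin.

X̄ = 115.00 mm, Ȳ = 127.26 mm

web: A = 26 × 160 = 4160.00, centroid at (115.00, 80.00).
flange: A = 230 × 20 = 4600.00, centroid at (115.00, 170.00).
ΣA = 8760.00 mm², ΣAX̄ = 1007400.00 mm³, ΣAȲ = 1114800.00 mm³.
X̄ = 1007400.00/8760.00 = 115.00 mm; Ȳ = 1114800.00/8760.00 = 127.26 mm.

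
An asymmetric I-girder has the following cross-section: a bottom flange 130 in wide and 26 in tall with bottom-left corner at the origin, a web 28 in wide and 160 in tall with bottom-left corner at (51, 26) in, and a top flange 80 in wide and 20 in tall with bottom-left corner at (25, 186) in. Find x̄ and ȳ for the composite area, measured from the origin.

x̄ = 65.00 in, ȳ = 87.99 in

bottom flange: A = 130 × 26 = 3380.00, centroid at (65.00, 13.00).
web: A = 28 × 160 = 4480.00, centroid at (65.00, 106.00).
top flange: A = 80 × 20 = 1600.00, centroid at (65.00, 196.00).
ΣA = 9460.00 in²
ΣAx̄ = (3380.00)(65.00) + (4480.00)(65.00) + (1600.00)(65.00) = 614900.00 in³
ΣAȳ = (3380.00)(13.00) + (4480.00)(106.00) + (1600.00)(196.00) = 832420.00 in³
x̄ = 614900.00 / 9460.00 = 65.00 in
ȳ = 832420.00 / 9460.00 = 87.99 in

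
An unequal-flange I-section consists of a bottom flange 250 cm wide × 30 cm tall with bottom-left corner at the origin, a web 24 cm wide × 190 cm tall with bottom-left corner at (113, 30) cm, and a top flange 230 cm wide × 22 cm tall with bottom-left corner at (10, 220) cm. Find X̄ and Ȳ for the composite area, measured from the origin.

Part | A | x̄ᵢ | ȳᵢ | A·x̄ᵢ | A·ȳᵢ
bottom flange | 7500.00 | 125.00 | 15.00 | 937500.00 | 112500.00
web | 4560.00 | 125.00 | 125.00 | 570000.00 | 570000.00
top flange | 5060.00 | 125.00 | 231.00 | 632500.00 | 1168860.00
Σ | 17120.00 |  |  | 2140000.00 | 1851360.00
X̄ = 2140000.00 / 17120.00 = 125.00 cm
Ȳ = 1851360.00 / 17120.00 = 108.14 cm

X̄ = 125.00 cm, Ȳ = 108.14 cm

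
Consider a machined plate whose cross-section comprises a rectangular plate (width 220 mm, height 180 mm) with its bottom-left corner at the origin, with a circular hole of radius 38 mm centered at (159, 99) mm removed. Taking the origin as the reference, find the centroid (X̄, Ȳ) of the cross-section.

X̄ = 103.66 mm, Ȳ = 88.84 mm

plate: A = 220 × 180 = 39600.00, centroid at (110.00, 90.00).
hole: A = −π·38² = -4536.46, centroid at (159.00, 99.00).
ΣA = 35063.54 mm², ΣAX̄ = 3634702.89 mm³, ΣAȲ = 3114890.48 mm³.
X̄ = 3634702.89/35063.54 = 103.66 mm; Ȳ = 3114890.48/35063.54 = 88.84 mm.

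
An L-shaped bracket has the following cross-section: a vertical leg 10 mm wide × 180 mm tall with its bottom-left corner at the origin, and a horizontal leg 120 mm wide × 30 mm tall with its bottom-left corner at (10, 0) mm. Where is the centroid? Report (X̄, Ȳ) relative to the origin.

X̄ = 48.33 mm, Ȳ = 40.00 mm

Part | A | x̄ᵢ | ȳᵢ | A·x̄ᵢ | A·ȳᵢ
vertical leg | 1800.00 | 5.00 | 90.00 | 9000.00 | 162000.00
horizontal leg | 3600.00 | 70.00 | 15.00 | 252000.00 | 54000.00
Σ | 5400.00 |  |  | 261000.00 | 216000.00
X̄ = 261000.00 / 5400.00 = 48.33 mm
Ȳ = 216000.00 / 5400.00 = 40.00 mm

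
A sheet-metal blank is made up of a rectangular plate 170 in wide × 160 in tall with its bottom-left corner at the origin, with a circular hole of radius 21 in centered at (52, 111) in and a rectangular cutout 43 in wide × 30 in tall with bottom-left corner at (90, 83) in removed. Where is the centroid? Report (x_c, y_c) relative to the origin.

x_c = 85.47 in, y_c = 77.30 in

plate: A = 170 × 160 = 27200.00, centroid at (85.00, 80.00).
hole 1: A = −π·21² = -1385.44, centroid at (52.00, 111.00).
hole 2: A = −(43 × 30) = -1290.00, centroid at (111.50, 98.00).
ΣA = 24524.56 in²
ΣAx_c = (27200.00)(85.00) + (-1385.44)(52.00) + (-1290.00)(111.50) = 2096122.00 in³
ΣAy_c = (27200.00)(80.00) + (-1385.44)(111.00) + (-1290.00)(98.00) = 1895795.90 in³
x_c = 2096122.00 / 24524.56 = 85.47 in
y_c = 1895795.90 / 24524.56 = 77.30 in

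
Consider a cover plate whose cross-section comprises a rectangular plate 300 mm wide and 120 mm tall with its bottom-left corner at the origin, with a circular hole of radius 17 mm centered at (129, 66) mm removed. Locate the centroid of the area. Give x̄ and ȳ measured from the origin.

x̄ = 150.54 mm, ȳ = 59.84 mm

plate: A = 300 × 120 = 36000.00, centroid at (150.00, 60.00).
hole: A = −π·17² = -907.92, centroid at (129.00, 66.00).
ΣA = 35092.08 mm²
ΣAx̄ = (36000.00)(150.00) + (-907.92)(129.00) = 5282878.28 mm³
ΣAȳ = (36000.00)(60.00) + (-907.92)(66.00) = 2100077.26 mm³
x̄ = 5282878.28 / 35092.08 = 150.54 mm
ȳ = 2100077.26 / 35092.08 = 59.84 mm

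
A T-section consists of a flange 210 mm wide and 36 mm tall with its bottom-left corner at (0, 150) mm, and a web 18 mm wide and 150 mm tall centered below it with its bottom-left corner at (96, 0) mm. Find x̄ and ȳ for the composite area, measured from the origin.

x̄ = 105.00 mm, ȳ = 143.53 mm

web: A = 18 × 150 = 2700.00, centroid at (105.00, 75.00).
flange: A = 210 × 36 = 7560.00, centroid at (105.00, 168.00).
ΣA = 10260.00 mm²
ΣAx̄ = (2700.00)(105.00) + (7560.00)(105.00) = 1077300.00 mm³
ΣAȳ = (2700.00)(75.00) + (7560.00)(168.00) = 1472580.00 mm³
x̄ = 1077300.00 / 10260.00 = 105.00 mm
ȳ = 1472580.00 / 10260.00 = 143.53 mm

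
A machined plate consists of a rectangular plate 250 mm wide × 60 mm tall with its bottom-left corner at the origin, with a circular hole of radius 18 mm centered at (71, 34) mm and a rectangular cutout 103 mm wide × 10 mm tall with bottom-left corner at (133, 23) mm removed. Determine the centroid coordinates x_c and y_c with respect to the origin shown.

x_c = 124.51 mm, y_c = 29.84 mm

plate: A = 250 × 60 = 15000.00, centroid at (125.00, 30.00).
hole 1: A = −π·18² = -1017.88, centroid at (71.00, 34.00).
hole 2: A = −(103 × 10) = -1030.00, centroid at (184.50, 28.00).
ΣA = 12952.12 mm²
ΣAx_c = (15000.00)(125.00) + (-1017.88)(71.00) + (-1030.00)(184.50) = 1612695.80 mm³
ΣAy_c = (15000.00)(30.00) + (-1017.88)(34.00) + (-1030.00)(28.00) = 386552.22 mm³
x_c = 1612695.80 / 12952.12 = 124.51 mm
y_c = 386552.22 / 12952.12 = 29.84 mm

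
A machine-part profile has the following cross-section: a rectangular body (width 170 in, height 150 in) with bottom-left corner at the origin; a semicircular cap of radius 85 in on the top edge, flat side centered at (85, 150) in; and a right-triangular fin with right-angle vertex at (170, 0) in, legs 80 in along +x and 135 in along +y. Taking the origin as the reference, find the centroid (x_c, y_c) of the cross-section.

x_c = 99.27 in, y_c = 101.00 in

Part | A | x̄ᵢ | ȳᵢ | A·x̄ᵢ | A·ȳᵢ
rectangular body | 25500.00 | 85.00 | 75.00 | 2167500.00 | 1912500.00
semicircular top | 11349.00 | 85.00 | 186.08 | 964665.29 | 2111767.19
triangular fin | 5400.00 | 196.67 | 45.00 | 1062000.00 | 243000.00
Σ | 42249.00 |  |  | 4194165.29 | 4267267.19
x_c = 4194165.29 / 42249.00 = 99.27 in
y_c = 4267267.19 / 42249.00 = 101.00 in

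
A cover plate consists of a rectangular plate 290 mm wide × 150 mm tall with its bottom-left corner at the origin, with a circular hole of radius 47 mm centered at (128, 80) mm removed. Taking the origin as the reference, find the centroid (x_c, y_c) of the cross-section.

x_c = 148.23 mm, y_c = 74.05 mm

Part | A | x̄ᵢ | ȳᵢ | A·x̄ᵢ | A·ȳᵢ
plate | 43500.00 | 145.00 | 75.00 | 6307500.00 | 3262500.00
hole | -6939.78 | 128.00 | 80.00 | -888291.61 | -555182.25
Σ | 36560.22 |  |  | 5419208.39 | 2707317.75
x_c = 5419208.39 / 36560.22 = 148.23 mm
y_c = 2707317.75 / 36560.22 = 74.05 mm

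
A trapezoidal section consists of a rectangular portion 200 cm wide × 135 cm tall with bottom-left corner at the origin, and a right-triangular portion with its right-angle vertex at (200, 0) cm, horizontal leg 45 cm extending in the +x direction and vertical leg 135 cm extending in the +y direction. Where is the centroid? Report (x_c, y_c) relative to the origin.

x_c = 111.63 cm, y_c = 65.22 cm

rectangular portion: A = 200 × 135 = 27000.00, centroid at (100.00, 67.50).
triangular portion: A = ½·45·135 = 3037.50, centroid at (215.00, 45.00).
ΣA = 30037.50 cm²
ΣAx_c = (27000.00)(100.00) + (3037.50)(215.00) = 3353062.50 cm³
ΣAy_c = (27000.00)(67.50) + (3037.50)(45.00) = 1959187.50 cm³
x_c = 3353062.50 / 30037.50 = 111.63 cm
y_c = 1959187.50 / 30037.50 = 65.22 cm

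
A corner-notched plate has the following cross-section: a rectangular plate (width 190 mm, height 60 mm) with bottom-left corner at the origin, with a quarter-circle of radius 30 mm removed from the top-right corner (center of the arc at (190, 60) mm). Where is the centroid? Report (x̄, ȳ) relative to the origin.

plate: A = 190 × 60 = 11400.00, centroid at (95.00, 30.00).
removed quarter-circle: A = −¼π·30² = -706.86, centroid at (177.27, 47.27).
ΣA = 10693.14 mm²
ΣAx̄ = (11400.00)(95.00) + (-706.86)(177.27) = 957696.91 mm³
ΣAȳ = (11400.00)(30.00) + (-706.86)(47.27) = 308588.50 mm³
x̄ = 957696.91 / 10693.14 = 89.56 mm
ȳ = 308588.50 / 10693.14 = 28.86 mm

x̄ = 89.56 mm, ȳ = 28.86 mm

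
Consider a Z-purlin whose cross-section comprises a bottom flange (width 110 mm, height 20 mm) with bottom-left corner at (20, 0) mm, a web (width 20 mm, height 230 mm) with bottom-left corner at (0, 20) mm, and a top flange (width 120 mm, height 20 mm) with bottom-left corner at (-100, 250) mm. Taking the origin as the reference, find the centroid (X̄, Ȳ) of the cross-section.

X̄ = 12.50 mm, Ȳ = 137.72 mm

bottom flange: A = 110 × 20 = 2200.00, centroid at (75.00, 10.00).
web: A = 20 × 230 = 4600.00, centroid at (10.00, 135.00).
top flange: A = 120 × 20 = 2400.00, centroid at (-40.00, 260.00).
ΣA = 9200.00 mm², ΣAX̄ = 115000.00 mm³, ΣAȲ = 1267000.00 mm³.
X̄ = 115000.00/9200.00 = 12.50 mm; Ȳ = 1267000.00/9200.00 = 137.72 mm.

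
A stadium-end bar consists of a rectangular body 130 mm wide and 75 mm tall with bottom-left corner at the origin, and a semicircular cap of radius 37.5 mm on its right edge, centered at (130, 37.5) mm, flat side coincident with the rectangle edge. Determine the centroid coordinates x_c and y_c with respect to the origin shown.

rectangular body: A = 130 × 75 = 9750.00, centroid at (65.00, 37.50).
semicircular end: A = ½π·37.5² = 2208.93, centroid at (145.92, 37.50).
ΣA = 11958.93 mm², ΣAx_c = 956067.45 mm³, ΣAy_c = 448459.96 mm³.
x_c = 956067.45/11958.93 = 79.95 mm; y_c = 448459.96/11958.93 = 37.50 mm.

x_c = 79.95 mm, y_c = 37.50 mm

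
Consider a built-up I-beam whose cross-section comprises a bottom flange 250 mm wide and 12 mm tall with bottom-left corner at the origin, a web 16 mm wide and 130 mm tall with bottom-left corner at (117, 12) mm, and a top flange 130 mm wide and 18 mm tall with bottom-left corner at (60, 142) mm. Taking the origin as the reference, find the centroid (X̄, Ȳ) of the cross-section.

X̄ = 125.00 mm, Ȳ = 71.63 mm

bottom flange: A = 250 × 12 = 3000.00, centroid at (125.00, 6.00).
web: A = 16 × 130 = 2080.00, centroid at (125.00, 77.00).
top flange: A = 130 × 18 = 2340.00, centroid at (125.00, 151.00).
ΣA = 7420.00 mm², ΣAX̄ = 927500.00 mm³, ΣAȲ = 531500.00 mm³.
X̄ = 927500.00/7420.00 = 125.00 mm; Ȳ = 531500.00/7420.00 = 71.63 mm.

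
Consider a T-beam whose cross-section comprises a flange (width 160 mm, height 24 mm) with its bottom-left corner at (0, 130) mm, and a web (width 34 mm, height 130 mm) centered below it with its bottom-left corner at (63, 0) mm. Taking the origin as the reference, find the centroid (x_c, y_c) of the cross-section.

x_c = 80.00 mm, y_c = 100.80 mm

web: A = 34 × 130 = 4420.00, centroid at (80.00, 65.00).
flange: A = 160 × 24 = 3840.00, centroid at (80.00, 142.00).
ΣA = 8260.00 mm², ΣAx_c = 660800.00 mm³, ΣAy_c = 832580.00 mm³.
x_c = 660800.00/8260.00 = 80.00 mm; y_c = 832580.00/8260.00 = 100.80 mm.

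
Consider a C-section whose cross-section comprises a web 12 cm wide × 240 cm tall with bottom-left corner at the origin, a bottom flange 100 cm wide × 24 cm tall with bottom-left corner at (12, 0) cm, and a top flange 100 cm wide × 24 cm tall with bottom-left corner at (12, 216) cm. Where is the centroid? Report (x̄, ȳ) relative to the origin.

x̄ = 41.00 cm, ȳ = 120.00 cm

web: A = 12 × 240 = 2880.00, centroid at (6.00, 120.00).
bottom flange: A = 100 × 24 = 2400.00, centroid at (62.00, 12.00).
top flange: A = 100 × 24 = 2400.00, centroid at (62.00, 228.00).
ΣA = 7680.00 cm²
ΣAx̄ = (2880.00)(6.00) + (2400.00)(62.00) + (2400.00)(62.00) = 314880.00 cm³
ΣAȳ = (2880.00)(120.00) + (2400.00)(12.00) + (2400.00)(228.00) = 921600.00 cm³
x̄ = 314880.00 / 7680.00 = 41.00 cm
ȳ = 921600.00 / 7680.00 = 120.00 cm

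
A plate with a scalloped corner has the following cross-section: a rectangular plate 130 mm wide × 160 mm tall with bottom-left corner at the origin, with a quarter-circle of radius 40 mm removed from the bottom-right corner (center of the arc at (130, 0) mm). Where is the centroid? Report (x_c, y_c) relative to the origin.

plate: A = 130 × 160 = 20800.00, centroid at (65.00, 80.00).
removed quarter-circle: A = −¼π·40² = -1256.64, centroid at (113.02, 16.98).
ΣA = 19543.36 mm², ΣAx_c = 1209970.52 mm³, ΣAy_c = 1642666.67 mm³.
x_c = 1209970.52/19543.36 = 61.91 mm; y_c = 1642666.67/19543.36 = 84.05 mm.

x_c = 61.91 mm, y_c = 84.05 mm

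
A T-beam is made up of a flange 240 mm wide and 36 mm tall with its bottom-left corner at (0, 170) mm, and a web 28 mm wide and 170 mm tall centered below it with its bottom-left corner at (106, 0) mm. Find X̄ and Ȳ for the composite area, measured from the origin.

Part | A | x̄ᵢ | ȳᵢ | A·x̄ᵢ | A·ȳᵢ
web | 4760.00 | 120.00 | 85.00 | 571200.00 | 404600.00
flange | 8640.00 | 120.00 | 188.00 | 1036800.00 | 1624320.00
Σ | 13400.00 |  |  | 1608000.00 | 2028920.00
X̄ = 1608000.00 / 13400.00 = 120.00 mm
Ȳ = 2028920.00 / 13400.00 = 151.41 mm

X̄ = 120.00 mm, Ȳ = 151.41 mm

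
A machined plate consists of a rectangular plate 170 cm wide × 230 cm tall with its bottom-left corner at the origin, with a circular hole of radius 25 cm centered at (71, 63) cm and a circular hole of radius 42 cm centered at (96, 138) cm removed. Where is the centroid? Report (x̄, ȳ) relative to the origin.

plate: A = 170 × 230 = 39100.00, centroid at (85.00, 115.00).
hole 1: A = −π·25² = -1963.50, centroid at (71.00, 63.00).
hole 2: A = −π·42² = -5541.77, centroid at (96.00, 138.00).
ΣA = 31594.74 cm², ΣAx̄ = 2652081.96 cm³, ΣAȳ = 3608035.61 cm³.
x̄ = 2652081.96/31594.74 = 83.94 cm; ȳ = 3608035.61/31594.74 = 114.20 cm.

x̄ = 83.94 cm, ȳ = 114.20 cm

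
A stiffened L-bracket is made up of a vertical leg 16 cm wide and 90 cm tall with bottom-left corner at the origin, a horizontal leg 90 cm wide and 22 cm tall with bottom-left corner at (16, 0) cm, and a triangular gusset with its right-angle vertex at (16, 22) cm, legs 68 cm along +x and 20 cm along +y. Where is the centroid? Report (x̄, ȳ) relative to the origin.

vertical leg: A = 16 × 90 = 1440.00, centroid at (8.00, 45.00).
horizontal leg: A = 90 × 22 = 1980.00, centroid at (61.00, 11.00).
gusset: A = ½·68·20 = 680.00, centroid at (38.67, 28.67).
ΣA = 4100.00 cm²
ΣAx̄ = (1440.00)(8.00) + (1980.00)(61.00) + (680.00)(38.67) = 158593.33 cm³
ΣAȳ = (1440.00)(45.00) + (1980.00)(11.00) + (680.00)(28.67) = 106073.33 cm³
x̄ = 158593.33 / 4100.00 = 38.68 cm
ȳ = 106073.33 / 4100.00 = 25.87 cm

x̄ = 38.68 cm, ȳ = 25.87 cm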